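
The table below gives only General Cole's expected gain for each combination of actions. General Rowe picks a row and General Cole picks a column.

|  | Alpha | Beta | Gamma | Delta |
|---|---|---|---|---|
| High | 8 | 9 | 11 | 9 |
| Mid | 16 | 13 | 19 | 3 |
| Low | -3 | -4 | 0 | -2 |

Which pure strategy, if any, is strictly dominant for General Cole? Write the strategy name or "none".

Gamma vs Alpha: High: 11>8, Mid: 19>16, Low: 0>-3.
Gamma vs Beta: High: 11>9, Mid: 19>13, Low: 0>-4.
Gamma vs Delta: High: 11>9, Mid: 19>3, Low: 0>-2.
Gamma strictly beats every other strategy against every opponent action, so it is strictly dominant.

Gamma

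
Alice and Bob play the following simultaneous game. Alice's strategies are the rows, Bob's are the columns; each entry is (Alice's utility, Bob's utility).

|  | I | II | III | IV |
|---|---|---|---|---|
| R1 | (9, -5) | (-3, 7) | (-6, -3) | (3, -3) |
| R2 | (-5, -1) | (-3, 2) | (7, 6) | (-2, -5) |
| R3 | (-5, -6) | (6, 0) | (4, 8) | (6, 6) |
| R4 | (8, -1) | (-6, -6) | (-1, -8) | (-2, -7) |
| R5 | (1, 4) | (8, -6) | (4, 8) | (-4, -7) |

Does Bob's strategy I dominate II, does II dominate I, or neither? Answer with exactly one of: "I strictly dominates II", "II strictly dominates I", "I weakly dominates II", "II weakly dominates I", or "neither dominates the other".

Compare I to II across every action of Alice: R1: -5<7, R2: -1<2, R3: -6<0, R4: -1>-6, R5: 4>-6.
I does better at R4, R5 but worse at R1, R2, R3; neither strategy dominates the other.

neither dominates the other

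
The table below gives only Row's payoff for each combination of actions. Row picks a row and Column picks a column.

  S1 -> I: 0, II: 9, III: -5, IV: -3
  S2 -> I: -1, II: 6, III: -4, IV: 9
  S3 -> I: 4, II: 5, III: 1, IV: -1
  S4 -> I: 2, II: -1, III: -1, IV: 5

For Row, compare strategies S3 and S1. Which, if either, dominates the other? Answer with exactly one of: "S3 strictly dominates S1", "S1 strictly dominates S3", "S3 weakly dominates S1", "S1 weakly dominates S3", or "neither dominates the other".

neither dominates the other

Compare S3 to S1 across every action of Column: I: 4>0, II: 5<9, III: 1>-5, IV: -1>-3.
S3 does better at I, III, IV but worse at II; neither strategy dominates the other.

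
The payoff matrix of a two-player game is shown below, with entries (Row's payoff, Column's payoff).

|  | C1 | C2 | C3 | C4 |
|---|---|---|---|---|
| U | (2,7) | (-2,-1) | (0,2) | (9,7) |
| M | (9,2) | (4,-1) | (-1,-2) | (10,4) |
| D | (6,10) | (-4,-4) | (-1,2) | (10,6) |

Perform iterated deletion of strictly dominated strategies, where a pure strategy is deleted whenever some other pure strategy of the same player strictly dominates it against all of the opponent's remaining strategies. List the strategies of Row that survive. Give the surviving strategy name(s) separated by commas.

M, D

Column C2 is eliminated: C1 beats it against every remaining row (U: 7>-1, M: 2>-1, D: 10>-4).
Column C3 is eliminated: C1 beats it against every remaining row (U: 7>2, M: 2>-2, D: 10>2).
Row's strategy U is strictly dominated by M (C1: 9>2, C4: 10>9) and is removed.
Among the remaining strategies, none is strictly dominated by another pure strategy of the same player, so the elimination stops.
Surviving strategies — Row: {M, D}; Column: {C1, C4}.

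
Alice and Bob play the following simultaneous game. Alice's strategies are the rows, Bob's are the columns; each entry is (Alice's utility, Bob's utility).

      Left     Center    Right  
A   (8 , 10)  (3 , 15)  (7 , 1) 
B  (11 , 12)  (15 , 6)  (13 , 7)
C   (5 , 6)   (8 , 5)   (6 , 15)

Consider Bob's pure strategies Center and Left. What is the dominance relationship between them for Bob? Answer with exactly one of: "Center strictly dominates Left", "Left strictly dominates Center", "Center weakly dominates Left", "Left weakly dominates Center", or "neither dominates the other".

Center's payoffs vs Left's, by Alice's action — A: 15>10, B: 6<12, C: 5<6.
Center does better at A but worse at B, C; neither strategy dominates the other.

neither dominates the other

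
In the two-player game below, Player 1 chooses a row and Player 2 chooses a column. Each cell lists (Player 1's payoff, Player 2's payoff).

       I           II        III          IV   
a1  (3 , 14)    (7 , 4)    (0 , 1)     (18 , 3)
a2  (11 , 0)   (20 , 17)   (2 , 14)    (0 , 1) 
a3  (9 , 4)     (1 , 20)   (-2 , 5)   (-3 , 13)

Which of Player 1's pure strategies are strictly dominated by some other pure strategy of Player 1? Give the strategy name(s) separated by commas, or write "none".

a3

a1: no other strategy beats it everywhere (a2 at IV (18>0); a3 at II (7>1)).
a2: no other strategy beats it everywhere (a1 at I (11>3); a3 at I (11>9)).
a2 strictly dominates a3 — I: 11>9, II: 20>1, III: 2>-2, IV: 0>-3.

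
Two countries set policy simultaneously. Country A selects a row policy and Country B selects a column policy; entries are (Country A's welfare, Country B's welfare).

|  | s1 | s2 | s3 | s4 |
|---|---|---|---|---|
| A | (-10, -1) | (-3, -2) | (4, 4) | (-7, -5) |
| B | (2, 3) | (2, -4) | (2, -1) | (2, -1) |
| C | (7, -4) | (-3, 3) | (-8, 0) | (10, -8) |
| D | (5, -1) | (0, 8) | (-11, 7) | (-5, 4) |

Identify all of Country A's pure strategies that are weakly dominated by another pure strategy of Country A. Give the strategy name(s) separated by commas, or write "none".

none

A: no other strategy beats it everywhere (B at s3 (4>2); C at s3 (4>-8); D at s3 (4>-11)).
B: no other strategy beats it everywhere (A at s1 (2>-10); C at s2 (2>-3); D at s2 (2>0)).
C: no other strategy beats it everywhere (A at s1 (7>-10); B at s1 (7>2); D at s1 (7>5)).
Nothing dominates D: A at s1 (5>-10); B at s1 (5>2); C at s2 (0>-3).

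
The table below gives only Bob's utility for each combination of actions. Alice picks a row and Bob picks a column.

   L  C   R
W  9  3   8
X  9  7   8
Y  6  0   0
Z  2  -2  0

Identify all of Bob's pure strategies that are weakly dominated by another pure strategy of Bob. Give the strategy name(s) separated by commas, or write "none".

Nothing dominates L: C at W (9>3); R at W (9>8).
C: dominated, since L does at least as well everywhere (W: 9>3, X: 9>7, Y: 6>0, Z: 2>-2).
L weakly dominates R — W: 9>8, X: 9>8, Y: 6>0, Z: 2>0.

C, R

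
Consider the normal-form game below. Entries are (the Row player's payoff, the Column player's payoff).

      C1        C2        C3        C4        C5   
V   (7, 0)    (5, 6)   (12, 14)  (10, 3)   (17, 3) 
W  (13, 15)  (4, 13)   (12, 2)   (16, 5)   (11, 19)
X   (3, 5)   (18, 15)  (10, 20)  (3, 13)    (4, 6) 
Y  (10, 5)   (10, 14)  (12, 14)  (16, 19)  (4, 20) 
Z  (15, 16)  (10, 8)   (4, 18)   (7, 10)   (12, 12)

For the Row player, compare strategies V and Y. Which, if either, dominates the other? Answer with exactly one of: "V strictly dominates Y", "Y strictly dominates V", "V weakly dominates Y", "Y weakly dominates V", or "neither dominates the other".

neither dominates the other

V's payoffs vs Y's, by the Column player's action — C1: 7<10, C2: 5<10, C3: 12=12, C4: 10<16, C5: 17>4.
V does better at C5 but worse at C1, C2, C4; neither strategy dominates the other.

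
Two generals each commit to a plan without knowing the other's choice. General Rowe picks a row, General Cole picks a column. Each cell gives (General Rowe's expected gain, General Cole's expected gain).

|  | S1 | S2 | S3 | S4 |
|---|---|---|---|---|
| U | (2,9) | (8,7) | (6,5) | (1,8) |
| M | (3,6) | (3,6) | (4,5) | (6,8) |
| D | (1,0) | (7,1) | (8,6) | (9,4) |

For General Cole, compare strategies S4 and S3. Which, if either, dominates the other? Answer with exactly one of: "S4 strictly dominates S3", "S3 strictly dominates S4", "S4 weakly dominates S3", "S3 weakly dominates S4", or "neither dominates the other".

S4's payoffs vs S3's, by General Rowe's action — U: 8>5, M: 8>5, D: 4<6.
S4 does better at U, M but worse at D; neither strategy dominates the other.

neither dominates the other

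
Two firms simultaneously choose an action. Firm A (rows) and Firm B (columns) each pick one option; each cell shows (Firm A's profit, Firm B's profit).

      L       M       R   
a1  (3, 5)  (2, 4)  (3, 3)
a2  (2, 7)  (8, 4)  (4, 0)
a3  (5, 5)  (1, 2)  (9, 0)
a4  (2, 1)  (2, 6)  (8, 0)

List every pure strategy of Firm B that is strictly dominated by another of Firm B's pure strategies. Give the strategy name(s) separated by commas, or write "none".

L: no other strategy beats it everywhere (M at a1 (5>4); R at a1 (5>3)).
M is not dominated — it holds its own against L at a4 (6>1); R at a1 (4>3).
L strictly dominates R — a1: 5>3, a2: 7>0, a3: 5>0, a4: 1>0.

R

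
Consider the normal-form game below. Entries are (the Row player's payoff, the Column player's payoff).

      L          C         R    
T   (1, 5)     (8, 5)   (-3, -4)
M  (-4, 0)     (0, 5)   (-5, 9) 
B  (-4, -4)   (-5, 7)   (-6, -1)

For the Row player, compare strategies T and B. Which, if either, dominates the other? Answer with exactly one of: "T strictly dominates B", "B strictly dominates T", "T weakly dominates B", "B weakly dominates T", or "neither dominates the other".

T's payoffs vs B's, by the Column player's action — L: 1>-4, C: 8>-5, R: -3>-6.
Every comparison favours T, so T strictly dominates B.

T strictly dominates B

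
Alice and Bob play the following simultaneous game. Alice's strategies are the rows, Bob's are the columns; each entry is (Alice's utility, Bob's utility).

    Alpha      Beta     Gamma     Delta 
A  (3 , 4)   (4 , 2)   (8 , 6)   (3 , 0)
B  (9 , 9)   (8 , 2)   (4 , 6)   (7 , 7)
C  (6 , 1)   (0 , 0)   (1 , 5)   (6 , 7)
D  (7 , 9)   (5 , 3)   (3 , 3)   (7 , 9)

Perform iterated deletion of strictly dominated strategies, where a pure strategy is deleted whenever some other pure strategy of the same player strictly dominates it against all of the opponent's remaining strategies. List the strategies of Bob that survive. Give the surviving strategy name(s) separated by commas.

For Alice, B strictly dominates C on the remaining columns (Alpha: 9>6, Beta: 8>0, Gamma: 4>1, Delta: 7>6); eliminate C.
For Bob, Alpha strictly dominates Beta on the remaining rows (A: 4>2, B: 9>2, D: 9>3); eliminate Beta.
Among the remaining strategies, none is strictly dominated by another pure strategy of the same player, so the elimination stops.
Surviving strategies — Alice: {A, B, D}; Bob: {Alpha, Gamma, Delta}.

Alpha, Gamma, Delta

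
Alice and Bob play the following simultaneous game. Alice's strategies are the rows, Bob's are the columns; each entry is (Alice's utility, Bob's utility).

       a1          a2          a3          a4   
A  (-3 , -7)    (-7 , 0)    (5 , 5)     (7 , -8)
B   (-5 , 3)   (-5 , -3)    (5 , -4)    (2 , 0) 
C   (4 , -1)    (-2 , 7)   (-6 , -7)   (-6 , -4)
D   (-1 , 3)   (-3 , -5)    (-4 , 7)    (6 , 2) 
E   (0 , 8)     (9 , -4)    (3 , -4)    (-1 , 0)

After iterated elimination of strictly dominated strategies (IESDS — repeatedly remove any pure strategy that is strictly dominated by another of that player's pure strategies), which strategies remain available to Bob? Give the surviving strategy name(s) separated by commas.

a1, a2, a3

Column a4 is eliminated: a1 beats it against every remaining row (A: -7>-8, B: 3>0, C: -1>-4, D: 3>2, E: 8>0).
Row D is eliminated: E beats it against every remaining column (a1: 0>-1, a2: 9>-3, a3: 3>-4).
Among the remaining strategies, none is strictly dominated by another pure strategy of the same player, so the elimination stops.
Surviving strategies — Alice: {A, B, C, E}; Bob: {a1, a2, a3}.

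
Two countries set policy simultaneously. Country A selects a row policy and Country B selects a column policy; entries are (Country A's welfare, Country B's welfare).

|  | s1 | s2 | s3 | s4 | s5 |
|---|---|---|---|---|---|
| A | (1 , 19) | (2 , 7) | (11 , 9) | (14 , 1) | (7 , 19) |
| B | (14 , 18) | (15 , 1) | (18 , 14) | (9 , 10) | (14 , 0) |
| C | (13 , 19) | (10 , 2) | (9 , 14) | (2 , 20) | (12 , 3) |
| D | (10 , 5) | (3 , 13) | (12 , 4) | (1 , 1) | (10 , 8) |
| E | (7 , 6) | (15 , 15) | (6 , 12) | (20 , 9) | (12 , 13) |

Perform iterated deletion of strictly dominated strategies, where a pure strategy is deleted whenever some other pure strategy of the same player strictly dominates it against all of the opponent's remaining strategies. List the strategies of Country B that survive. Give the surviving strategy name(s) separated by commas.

s1, s2, s3

For Country A, B strictly dominates C on the remaining columns (s1: 14>13, s2: 15>10, s3: 18>9, s4: 9>2, s5: 14>12); eliminate C.
Row D is eliminated: B beats it against every remaining column (s1: 14>10, s2: 15>3, s3: 18>12, s4: 9>1, s5: 14>10).
Column s4 is eliminated: s3 beats it against every remaining row (A: 9>1, B: 14>10, E: 12>9).
Country A's strategy A is strictly dominated by B (s1: 14>1, s2: 15>2, s3: 18>11, s5: 14>7) and is removed.
Column s5 is eliminated: s2 beats it against every remaining row (B: 1>0, E: 15>13).
Among the remaining strategies, none is strictly dominated by another pure strategy of the same player, so the elimination stops.
Surviving strategies — Country A: {B, E}; Country B: {s1, s2, s3}.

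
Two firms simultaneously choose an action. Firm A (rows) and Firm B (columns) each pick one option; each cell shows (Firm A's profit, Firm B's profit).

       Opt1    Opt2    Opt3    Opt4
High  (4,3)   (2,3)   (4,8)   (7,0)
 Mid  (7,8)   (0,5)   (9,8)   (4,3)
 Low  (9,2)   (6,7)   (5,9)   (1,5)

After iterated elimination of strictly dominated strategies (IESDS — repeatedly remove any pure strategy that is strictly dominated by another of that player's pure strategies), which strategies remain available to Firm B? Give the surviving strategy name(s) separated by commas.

Firm B's strategy Opt2 is strictly dominated by Opt3 (High: 8>3, Mid: 8>5, Low: 9>7) and is removed.
Firm B's strategy Opt4 is strictly dominated by Opt3 (High: 8>0, Mid: 8>3, Low: 9>5) and is removed.
Firm A's strategy High is strictly dominated by Mid (Opt1: 7>4, Opt3: 9>4) and is removed.
Among the remaining strategies, none is strictly dominated by another pure strategy of the same player, so the elimination stops.
Surviving strategies — Firm A: {Mid, Low}; Firm B: {Opt1, Opt3}.

Opt1, Opt3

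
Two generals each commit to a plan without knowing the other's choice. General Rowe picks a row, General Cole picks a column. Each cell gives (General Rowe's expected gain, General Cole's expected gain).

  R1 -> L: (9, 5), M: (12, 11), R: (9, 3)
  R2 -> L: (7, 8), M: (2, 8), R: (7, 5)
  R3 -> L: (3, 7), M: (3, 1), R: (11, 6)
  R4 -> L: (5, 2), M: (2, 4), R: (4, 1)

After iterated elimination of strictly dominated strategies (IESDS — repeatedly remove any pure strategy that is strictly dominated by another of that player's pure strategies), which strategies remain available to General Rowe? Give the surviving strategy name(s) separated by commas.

R1

Row R2 is eliminated: R1 beats it against every remaining column (L: 9>7, M: 12>2, R: 9>7).
Row R4 is eliminated: R1 beats it against every remaining column (L: 9>5, M: 12>2, R: 9>4).
Column R is eliminated: L beats it against every remaining row (R1: 5>3, R3: 7>6).
Row R3 is eliminated: R1 beats it against every remaining column (L: 9>3, M: 12>3).
General Cole's strategy L is strictly dominated by M (R1: 11>5) and is removed.
Among the remaining strategies, none is strictly dominated by another pure strategy of the same player, so the elimination stops.
Surviving strategies — General Rowe: {R1}; General Cole: {M}.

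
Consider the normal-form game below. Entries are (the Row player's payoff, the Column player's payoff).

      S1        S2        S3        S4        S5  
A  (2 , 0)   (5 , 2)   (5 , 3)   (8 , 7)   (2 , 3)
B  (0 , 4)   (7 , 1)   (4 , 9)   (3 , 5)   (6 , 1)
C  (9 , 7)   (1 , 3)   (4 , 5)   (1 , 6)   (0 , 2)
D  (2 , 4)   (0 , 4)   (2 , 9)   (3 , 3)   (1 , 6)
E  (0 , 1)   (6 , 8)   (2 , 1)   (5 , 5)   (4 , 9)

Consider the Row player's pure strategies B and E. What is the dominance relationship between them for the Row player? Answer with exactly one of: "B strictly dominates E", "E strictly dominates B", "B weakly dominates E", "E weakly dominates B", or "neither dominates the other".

neither dominates the other

B's payoffs vs E's, by the Column player's action — S1: 0=0, S2: 7>6, S3: 4>2, S4: 3<5, S5: 6>4.
B does better at S2, S3, S5 but worse at S4; neither strategy dominates the other.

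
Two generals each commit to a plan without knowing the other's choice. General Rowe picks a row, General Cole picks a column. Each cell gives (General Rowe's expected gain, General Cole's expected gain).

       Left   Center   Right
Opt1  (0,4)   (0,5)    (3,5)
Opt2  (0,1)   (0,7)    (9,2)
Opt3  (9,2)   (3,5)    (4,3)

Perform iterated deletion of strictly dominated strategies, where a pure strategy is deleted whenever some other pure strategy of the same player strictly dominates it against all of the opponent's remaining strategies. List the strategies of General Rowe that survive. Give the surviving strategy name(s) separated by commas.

Opt3

For General Rowe, Opt3 strictly dominates Opt1 on the remaining columns (Left: 9>0, Center: 3>0, Right: 4>3); eliminate Opt1.
Column Left is eliminated: Center beats it against every remaining row (Opt2: 7>1, Opt3: 5>2).
Column Right is eliminated: Center beats it against every remaining row (Opt2: 7>2, Opt3: 5>3).
For General Rowe, Opt3 strictly dominates Opt2 on the remaining columns (Center: 3>0); eliminate Opt2.
Among the remaining strategies, none is strictly dominated by another pure strategy of the same player, so the elimination stops.
Surviving strategies — General Rowe: {Opt3}; General Cole: {Center}.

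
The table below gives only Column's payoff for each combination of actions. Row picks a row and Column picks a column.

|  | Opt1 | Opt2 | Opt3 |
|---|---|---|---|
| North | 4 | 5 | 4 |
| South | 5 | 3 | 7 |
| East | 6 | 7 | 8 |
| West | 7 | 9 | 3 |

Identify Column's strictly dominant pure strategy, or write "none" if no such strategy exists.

none

Opt1 fails to dominate Opt2 at North (4<5).
Opt2 fails to dominate Opt1 at South (3<5).
Opt3 fails to dominate Opt1 at North (4=4).
No single strategy dominates all the others.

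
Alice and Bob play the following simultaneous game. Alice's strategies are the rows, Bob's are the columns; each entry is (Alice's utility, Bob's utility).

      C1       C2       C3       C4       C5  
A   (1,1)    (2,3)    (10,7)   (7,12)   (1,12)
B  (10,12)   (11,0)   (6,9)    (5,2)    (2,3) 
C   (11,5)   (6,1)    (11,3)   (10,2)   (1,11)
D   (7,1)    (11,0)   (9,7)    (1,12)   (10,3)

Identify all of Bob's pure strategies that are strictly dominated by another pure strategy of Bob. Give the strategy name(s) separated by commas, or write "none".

C2

Nothing dominates C1: C2 at B (12>0); C3 at B (12>9); C4 at B (12>2); C5 at B (12>3).
C2 is strictly dominated by C3 (A: 7>3, B: 9>0, C: 3>1, D: 7>0).
C3: no other strategy beats it everywhere (C1 at A (7>1); C2 at A (7>3); C4 at B (9>2); C5 at B (9>3)).
C4 is not dominated — it holds its own against C1 at A (12>1); C2 at A (12>3); C3 at A (12>7); C5 at A (12=12).
Nothing dominates C5: C1 at A (12>1); C2 at A (12>3); C3 at A (12>7); C4 at A (12=12).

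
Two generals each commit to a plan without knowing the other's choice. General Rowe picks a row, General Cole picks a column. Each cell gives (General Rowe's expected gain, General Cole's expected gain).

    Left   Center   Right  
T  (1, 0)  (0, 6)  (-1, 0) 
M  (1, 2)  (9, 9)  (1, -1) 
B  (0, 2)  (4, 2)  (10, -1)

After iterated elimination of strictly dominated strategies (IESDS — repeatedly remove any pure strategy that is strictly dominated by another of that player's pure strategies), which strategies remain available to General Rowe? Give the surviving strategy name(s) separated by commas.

For General Cole, Center strictly dominates Right on the remaining rows (T: 6>0, M: 9>-1, B: 2>-1); eliminate Right.
For General Rowe, M strictly dominates B on the remaining columns (Left: 1>0, Center: 9>4); eliminate B.
Column Left is eliminated: Center beats it against every remaining row (T: 6>0, M: 9>2).
General Rowe's strategy T is strictly dominated by M (Center: 9>0) and is removed.
Among the remaining strategies, none is strictly dominated by another pure strategy of the same player, so the elimination stops.
Surviving strategies — General Rowe: {M}; General Cole: {Center}.

M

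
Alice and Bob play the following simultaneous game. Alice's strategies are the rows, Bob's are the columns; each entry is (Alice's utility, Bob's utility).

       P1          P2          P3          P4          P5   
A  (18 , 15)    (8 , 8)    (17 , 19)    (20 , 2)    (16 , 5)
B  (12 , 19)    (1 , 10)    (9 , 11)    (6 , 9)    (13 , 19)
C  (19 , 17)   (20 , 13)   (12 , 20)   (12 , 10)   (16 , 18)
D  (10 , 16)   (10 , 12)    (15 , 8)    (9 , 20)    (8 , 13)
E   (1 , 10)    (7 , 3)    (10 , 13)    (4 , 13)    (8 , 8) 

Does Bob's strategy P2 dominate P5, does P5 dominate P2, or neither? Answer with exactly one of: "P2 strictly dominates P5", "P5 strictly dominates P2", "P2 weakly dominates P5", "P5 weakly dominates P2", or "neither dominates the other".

neither dominates the other

Compare P2 to P5 across each choice by Alice: A: 8>5, B: 10<19, C: 13<18, D: 12<13, E: 3<8.
P2 does better at A but worse at B, C, D, E; neither strategy dominates the other.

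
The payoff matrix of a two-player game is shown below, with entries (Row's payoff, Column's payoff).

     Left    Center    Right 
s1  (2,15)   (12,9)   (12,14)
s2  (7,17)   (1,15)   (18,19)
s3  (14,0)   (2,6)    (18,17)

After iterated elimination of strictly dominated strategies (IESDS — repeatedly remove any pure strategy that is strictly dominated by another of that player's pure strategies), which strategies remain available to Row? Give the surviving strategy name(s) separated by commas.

For Column, Right strictly dominates Center on the remaining rows (s1: 14>9, s2: 19>15, s3: 17>6); eliminate Center.
Row's strategy s1 is strictly dominated by s2 (Left: 7>2, Right: 18>12) and is removed.
For Column, Right strictly dominates Left on the remaining rows (s2: 19>17, s3: 17>0); eliminate Left.
Among the remaining strategies, none is strictly dominated by another pure strategy of the same player, so the elimination stops.
Surviving strategies — Row: {s2, s3}; Column: {Right}.

s2, s3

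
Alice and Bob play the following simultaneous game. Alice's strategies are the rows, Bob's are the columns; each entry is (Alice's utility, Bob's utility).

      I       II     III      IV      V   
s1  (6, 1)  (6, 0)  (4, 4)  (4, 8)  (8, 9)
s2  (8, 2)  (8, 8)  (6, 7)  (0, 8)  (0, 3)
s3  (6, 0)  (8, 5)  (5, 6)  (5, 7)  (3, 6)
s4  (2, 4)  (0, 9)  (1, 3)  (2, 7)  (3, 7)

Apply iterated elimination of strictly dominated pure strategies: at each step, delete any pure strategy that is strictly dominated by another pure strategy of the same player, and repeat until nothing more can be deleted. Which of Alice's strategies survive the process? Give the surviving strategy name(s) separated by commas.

s1, s2, s3

Alice's strategy s4 is strictly dominated by s1 (I: 6>2, II: 6>0, III: 4>1, IV: 4>2, V: 8>3) and is removed.
For Bob, III strictly dominates I on the remaining rows (s1: 4>1, s2: 7>2, s3: 6>0); eliminate I.
Bob's strategy III is strictly dominated by IV (s1: 8>4, s2: 8>7, s3: 7>6) and is removed.
Among the remaining strategies, none is strictly dominated by another pure strategy of the same player, so the elimination stops.
Surviving strategies — Alice: {s1, s2, s3}; Bob: {II, IV, V}.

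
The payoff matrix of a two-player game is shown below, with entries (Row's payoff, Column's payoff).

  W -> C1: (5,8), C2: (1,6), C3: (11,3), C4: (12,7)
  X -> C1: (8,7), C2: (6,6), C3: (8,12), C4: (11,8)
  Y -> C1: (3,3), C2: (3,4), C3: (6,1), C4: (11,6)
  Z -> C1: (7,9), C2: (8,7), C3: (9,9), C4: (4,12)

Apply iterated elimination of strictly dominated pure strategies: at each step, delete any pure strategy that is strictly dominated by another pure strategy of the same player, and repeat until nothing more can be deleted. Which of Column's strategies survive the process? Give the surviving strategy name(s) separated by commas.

C1, C3, C4

Column's strategy C2 is strictly dominated by C4 (W: 7>6, X: 8>6, Y: 6>4, Z: 12>7) and is removed.
For Row, W strictly dominates Y on the remaining columns (C1: 5>3, C3: 11>6, C4: 12>11); eliminate Y.
Among the remaining strategies, none is strictly dominated by another pure strategy of the same player, so the elimination stops.
Surviving strategies — Row: {W, X, Z}; Column: {C1, C3, C4}.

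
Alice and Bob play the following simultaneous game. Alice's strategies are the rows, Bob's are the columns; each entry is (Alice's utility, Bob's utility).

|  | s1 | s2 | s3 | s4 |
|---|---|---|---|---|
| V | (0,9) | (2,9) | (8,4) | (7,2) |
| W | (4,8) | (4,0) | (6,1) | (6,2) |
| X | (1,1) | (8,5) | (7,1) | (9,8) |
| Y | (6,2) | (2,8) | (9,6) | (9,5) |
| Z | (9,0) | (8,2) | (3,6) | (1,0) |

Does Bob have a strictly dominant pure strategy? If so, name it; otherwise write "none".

s1 fails to dominate s2 at V (9=9).
s2 fails to dominate s1 at V (9=9).
s3 fails to dominate s1 at V (4<9).
s4 fails to dominate s1 at V (2<9).
No single strategy dominates all the others.

none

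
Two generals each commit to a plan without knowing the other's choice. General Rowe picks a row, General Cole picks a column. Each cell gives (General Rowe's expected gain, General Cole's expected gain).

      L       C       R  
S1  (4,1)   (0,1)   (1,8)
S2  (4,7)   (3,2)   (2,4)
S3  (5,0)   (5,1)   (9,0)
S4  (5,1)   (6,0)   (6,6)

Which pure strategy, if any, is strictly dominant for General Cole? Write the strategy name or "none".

none

L fails to dominate C at S1 (1=1).
C fails to dominate L at S1 (1=1).
R fails to dominate L at S2 (4<7).
No single strategy dominates all the others.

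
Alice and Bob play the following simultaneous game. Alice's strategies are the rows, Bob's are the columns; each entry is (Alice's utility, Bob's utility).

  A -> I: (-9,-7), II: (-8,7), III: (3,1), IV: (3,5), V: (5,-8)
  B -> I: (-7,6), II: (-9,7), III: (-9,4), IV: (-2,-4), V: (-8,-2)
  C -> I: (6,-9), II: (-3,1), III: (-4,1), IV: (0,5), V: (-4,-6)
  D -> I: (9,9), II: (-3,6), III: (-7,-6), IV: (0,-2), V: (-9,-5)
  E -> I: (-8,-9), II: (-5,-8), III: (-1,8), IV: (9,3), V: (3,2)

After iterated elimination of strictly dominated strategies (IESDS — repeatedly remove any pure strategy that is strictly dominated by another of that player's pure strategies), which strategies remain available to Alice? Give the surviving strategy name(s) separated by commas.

A, C, D, E

Alice's strategy B is strictly dominated by C (I: 6>-7, II: -3>-9, III: -4>-9, IV: 0>-2, V: -4>-8) and is removed.
Bob's strategy V is strictly dominated by IV (A: 5>-8, C: 5>-6, D: -2>-5, E: 3>2) and is removed.
Among the remaining strategies, none is strictly dominated by another pure strategy of the same player, so the elimination stops.
Surviving strategies — Alice: {A, C, D, E}; Bob: {I, II, III, IV}.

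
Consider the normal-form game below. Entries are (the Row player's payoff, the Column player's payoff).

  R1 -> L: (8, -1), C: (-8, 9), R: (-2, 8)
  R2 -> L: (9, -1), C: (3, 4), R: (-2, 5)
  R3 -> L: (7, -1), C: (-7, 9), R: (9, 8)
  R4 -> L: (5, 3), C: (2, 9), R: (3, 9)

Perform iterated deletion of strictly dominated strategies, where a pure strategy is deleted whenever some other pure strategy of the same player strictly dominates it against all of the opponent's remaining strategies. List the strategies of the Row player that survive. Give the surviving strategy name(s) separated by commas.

R2, R3, R4

Column L is eliminated: C beats it against every remaining row (R1: 9>-1, R2: 4>-1, R3: 9>-1, R4: 9>3).
Row R1 is eliminated: R3 beats it against every remaining column (C: -7>-8, R: 9>-2).
Among the remaining strategies, none is strictly dominated by another pure strategy of the same player, so the elimination stops.
Surviving strategies — the Row player: {R2, R3, R4}; the Column player: {C, R}.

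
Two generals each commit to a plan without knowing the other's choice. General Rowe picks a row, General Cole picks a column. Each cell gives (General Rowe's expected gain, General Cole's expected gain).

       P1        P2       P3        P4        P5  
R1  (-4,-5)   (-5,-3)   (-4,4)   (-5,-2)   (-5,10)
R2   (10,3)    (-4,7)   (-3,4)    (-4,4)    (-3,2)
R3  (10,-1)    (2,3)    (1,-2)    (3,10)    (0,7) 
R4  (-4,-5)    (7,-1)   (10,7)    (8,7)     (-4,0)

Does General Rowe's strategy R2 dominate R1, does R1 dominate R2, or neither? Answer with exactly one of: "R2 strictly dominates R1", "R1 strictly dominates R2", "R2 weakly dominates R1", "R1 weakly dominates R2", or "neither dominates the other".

R2 strictly dominates R1

Compare R2 to R1 across every action of General Cole: P1: 10>-4, P2: -4>-5, P3: -3>-4, P4: -4>-5, P5: -3>-5.
R2 gives a strictly higher payoff against every action of General Cole, so R2 strictly dominates R1.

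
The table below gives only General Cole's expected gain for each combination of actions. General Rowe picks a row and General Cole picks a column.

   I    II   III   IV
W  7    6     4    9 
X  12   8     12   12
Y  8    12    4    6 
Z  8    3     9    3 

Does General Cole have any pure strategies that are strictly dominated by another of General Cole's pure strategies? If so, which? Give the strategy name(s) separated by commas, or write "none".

Nothing dominates I: II at W (7>6); III at W (7>4); IV at X (12=12).
II: no other strategy beats it everywhere (I at Y (12>8); III at W (6>4); IV at Y (12>6)).
Nothing dominates III: I at X (12=12); II at X (12>8); IV at X (12=12).
Nothing dominates IV: I at W (9>7); II at W (9>6); III at W (9>4).

none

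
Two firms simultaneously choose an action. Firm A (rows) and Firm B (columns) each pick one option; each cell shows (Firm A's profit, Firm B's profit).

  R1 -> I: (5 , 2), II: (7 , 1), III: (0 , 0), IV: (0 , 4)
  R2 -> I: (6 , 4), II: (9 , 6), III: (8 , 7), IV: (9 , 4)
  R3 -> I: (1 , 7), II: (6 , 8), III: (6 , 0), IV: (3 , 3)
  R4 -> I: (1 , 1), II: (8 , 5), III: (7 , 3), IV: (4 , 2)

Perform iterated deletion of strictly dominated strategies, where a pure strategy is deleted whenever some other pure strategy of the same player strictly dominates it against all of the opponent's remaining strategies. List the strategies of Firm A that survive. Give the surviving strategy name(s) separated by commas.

Firm A's strategy R1 is strictly dominated by R2 (I: 6>5, II: 9>7, III: 8>0, IV: 9>0) and is removed.
Firm A's strategy R3 is strictly dominated by R2 (I: 6>1, II: 9>6, III: 8>6, IV: 9>3) and is removed.
For Firm A, R2 strictly dominates R4 on the remaining columns (I: 6>1, II: 9>8, III: 8>7, IV: 9>4); eliminate R4.
Firm B's strategy I is strictly dominated by II (R2: 6>4) and is removed.
Firm B's strategy II is strictly dominated by III (R2: 7>6) and is removed.
For Firm B, III strictly dominates IV on the remaining rows (R2: 7>4); eliminate IV.
Among the remaining strategies, none is strictly dominated by another pure strategy of the same player, so the elimination stops.
Surviving strategies — Firm A: {R2}; Firm B: {III}.

R2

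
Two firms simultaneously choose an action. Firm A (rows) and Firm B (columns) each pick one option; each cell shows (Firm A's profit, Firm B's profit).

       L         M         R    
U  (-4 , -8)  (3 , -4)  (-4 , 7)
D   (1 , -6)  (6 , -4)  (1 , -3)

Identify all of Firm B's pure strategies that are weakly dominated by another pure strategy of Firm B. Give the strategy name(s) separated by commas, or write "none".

M weakly dominates L — U: -4>-8, D: -4>-6.
R weakly dominates M — U: 7>-4, D: -3>-4.
R is not dominated — it holds its own against L at U (7>-8); M at U (7>-4).

L, M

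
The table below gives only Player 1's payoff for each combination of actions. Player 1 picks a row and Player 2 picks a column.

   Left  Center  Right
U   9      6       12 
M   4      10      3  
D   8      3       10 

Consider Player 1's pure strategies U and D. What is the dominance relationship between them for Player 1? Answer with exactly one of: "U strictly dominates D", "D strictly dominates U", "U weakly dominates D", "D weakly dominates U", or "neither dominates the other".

U strictly dominates D

U's payoffs vs D's, by Player 2's action — Left: 9>8, Center: 6>3, Right: 12>10.
Every comparison favours U, so U strictly dominates D.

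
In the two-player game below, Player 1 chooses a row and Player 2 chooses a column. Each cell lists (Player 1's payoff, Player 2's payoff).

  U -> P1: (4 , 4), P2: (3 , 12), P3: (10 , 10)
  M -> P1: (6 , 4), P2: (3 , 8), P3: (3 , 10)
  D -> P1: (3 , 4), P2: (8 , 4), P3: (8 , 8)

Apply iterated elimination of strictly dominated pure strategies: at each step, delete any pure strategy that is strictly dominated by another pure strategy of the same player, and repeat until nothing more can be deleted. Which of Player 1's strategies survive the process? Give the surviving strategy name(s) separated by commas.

U, D

For Player 2, P3 strictly dominates P1 on the remaining rows (U: 10>4, M: 10>4, D: 8>4); eliminate P1.
Player 1's strategy M is strictly dominated by D (P2: 8>3, P3: 8>3) and is removed.
Among the remaining strategies, none is strictly dominated by another pure strategy of the same player, so the elimination stops.
Surviving strategies — Player 1: {U, D}; Player 2: {P2, P3}.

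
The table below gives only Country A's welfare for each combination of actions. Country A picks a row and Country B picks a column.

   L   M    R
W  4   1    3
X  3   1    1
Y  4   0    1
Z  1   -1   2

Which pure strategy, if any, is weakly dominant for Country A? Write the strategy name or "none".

W

W vs X: L: 4>3, M: 1=1, R: 3>1.
W vs Y: L: 4=4, M: 1>0, R: 3>1.
W vs Z: L: 4>1, M: 1>-1, R: 3>2.
W is at least as good as every other strategy against every opponent action, so it is weakly dominant.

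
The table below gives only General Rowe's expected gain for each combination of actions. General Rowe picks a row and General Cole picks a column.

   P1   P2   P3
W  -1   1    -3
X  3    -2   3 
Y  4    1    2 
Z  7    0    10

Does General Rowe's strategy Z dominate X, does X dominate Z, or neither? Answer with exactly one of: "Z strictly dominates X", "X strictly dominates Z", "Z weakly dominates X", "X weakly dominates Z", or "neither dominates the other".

Z's payoffs vs X's, by General Cole's action — P1: 7>3, P2: 0>-2, P3: 10>3.
Every comparison favours Z, so Z strictly dominates X.

Z strictly dominates X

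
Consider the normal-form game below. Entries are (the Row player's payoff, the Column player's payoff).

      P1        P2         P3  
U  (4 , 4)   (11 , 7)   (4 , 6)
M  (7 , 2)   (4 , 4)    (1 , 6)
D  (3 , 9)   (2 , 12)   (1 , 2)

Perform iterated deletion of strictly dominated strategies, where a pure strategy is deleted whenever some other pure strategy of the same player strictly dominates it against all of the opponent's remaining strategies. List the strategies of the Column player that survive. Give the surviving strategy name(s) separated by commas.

The Row player's strategy D is strictly dominated by U (P1: 4>3, P2: 11>2, P3: 4>1) and is removed.
For the Column player, P2 strictly dominates P1 on the remaining rows (U: 7>4, M: 4>2); eliminate P1.
Row M is eliminated: U beats it against every remaining column (P2: 11>4, P3: 4>1).
The Column player's strategy P3 is strictly dominated by P2 (U: 7>6) and is removed.
Among the remaining strategies, none is strictly dominated by another pure strategy of the same player, so the elimination stops.
Surviving strategies — the Row player: {U}; the Column player: {P2}.

P2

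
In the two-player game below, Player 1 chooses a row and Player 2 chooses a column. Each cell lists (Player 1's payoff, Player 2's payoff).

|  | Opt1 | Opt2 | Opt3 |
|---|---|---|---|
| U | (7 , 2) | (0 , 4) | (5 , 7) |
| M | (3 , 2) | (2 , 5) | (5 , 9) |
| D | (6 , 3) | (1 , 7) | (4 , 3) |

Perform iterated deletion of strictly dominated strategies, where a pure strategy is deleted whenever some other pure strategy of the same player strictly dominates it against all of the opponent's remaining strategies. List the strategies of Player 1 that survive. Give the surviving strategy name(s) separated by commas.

U, M

For Player 2, Opt2 strictly dominates Opt1 on the remaining rows (U: 4>2, M: 5>2, D: 7>3); eliminate Opt1.
For Player 1, M strictly dominates D on the remaining columns (Opt2: 2>1, Opt3: 5>4); eliminate D.
Player 2's strategy Opt2 is strictly dominated by Opt3 (U: 7>4, M: 9>5) and is removed.
Among the remaining strategies, none is strictly dominated by another pure strategy of the same player, so the elimination stops.
Surviving strategies — Player 1: {U, M}; Player 2: {Opt3}.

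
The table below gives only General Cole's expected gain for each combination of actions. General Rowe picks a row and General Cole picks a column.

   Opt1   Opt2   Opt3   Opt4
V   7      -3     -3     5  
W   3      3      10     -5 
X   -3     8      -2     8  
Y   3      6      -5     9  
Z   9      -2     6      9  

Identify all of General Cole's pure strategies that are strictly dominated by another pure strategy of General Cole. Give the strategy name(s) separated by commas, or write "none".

Opt1: no other strategy beats it everywhere (Opt2 at V (7>-3); Opt3 at V (7>-3); Opt4 at V (7>5)).
Opt2: no other strategy beats it everywhere (Opt1 at W (3=3); Opt3 at V (-3=-3); Opt4 at W (3>-5)).
Opt3: no other strategy beats it everywhere (Opt1 at W (10>3); Opt2 at V (-3=-3); Opt4 at W (10>-5)).
Nothing dominates Opt4: Opt1 at X (8>-3); Opt2 at V (5>-3); Opt3 at V (5>-3).

none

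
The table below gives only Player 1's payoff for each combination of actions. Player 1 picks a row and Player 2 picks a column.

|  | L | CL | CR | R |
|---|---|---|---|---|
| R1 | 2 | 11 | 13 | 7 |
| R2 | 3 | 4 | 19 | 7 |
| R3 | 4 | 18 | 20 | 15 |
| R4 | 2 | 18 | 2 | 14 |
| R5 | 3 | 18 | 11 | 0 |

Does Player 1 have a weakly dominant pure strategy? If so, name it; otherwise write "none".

R3

R3 vs R1: L: 4>2, CL: 18>11, CR: 20>13, R: 15>7.
R3 vs R2: L: 4>3, CL: 18>4, CR: 20>19, R: 15>7.
R3 vs R4: L: 4>2, CL: 18=18, CR: 20>2, R: 15>14.
R3 vs R5: L: 4>3, CL: 18=18, CR: 20>11, R: 15>0.
R3 is at least as good as every other strategy against every opponent action, so it is weakly dominant.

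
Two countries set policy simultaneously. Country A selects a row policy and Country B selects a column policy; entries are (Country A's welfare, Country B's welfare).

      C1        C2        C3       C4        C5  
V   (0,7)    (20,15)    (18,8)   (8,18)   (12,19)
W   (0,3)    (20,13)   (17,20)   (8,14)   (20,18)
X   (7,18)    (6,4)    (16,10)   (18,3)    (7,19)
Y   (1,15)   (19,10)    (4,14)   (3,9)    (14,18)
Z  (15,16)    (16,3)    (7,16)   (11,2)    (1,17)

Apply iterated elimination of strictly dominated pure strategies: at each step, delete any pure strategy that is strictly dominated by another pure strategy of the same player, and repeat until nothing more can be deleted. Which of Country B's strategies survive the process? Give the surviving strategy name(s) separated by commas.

C3, C5

For Country B, C5 strictly dominates C1 on the remaining rows (V: 19>7, W: 18>3, X: 19>18, Y: 18>15, Z: 17>16); eliminate C1.
Country A's strategy Y is strictly dominated by W (C2: 20>19, C3: 17>4, C4: 8>3, C5: 20>14) and is removed.
For Country B, C5 strictly dominates C2 on the remaining rows (V: 19>15, W: 18>13, X: 19>4, Z: 17>3); eliminate C2.
Country A's strategy Z is strictly dominated by X (C3: 16>7, C4: 18>11, C5: 7>1) and is removed.
Country B's strategy C4 is strictly dominated by C5 (V: 19>18, W: 18>14, X: 19>3) and is removed.
Row X is eliminated: V beats it against every remaining column (C3: 18>16, C5: 12>7).
Among the remaining strategies, none is strictly dominated by another pure strategy of the same player, so the elimination stops.
Surviving strategies — Country A: {V, W}; Country B: {C3, C5}.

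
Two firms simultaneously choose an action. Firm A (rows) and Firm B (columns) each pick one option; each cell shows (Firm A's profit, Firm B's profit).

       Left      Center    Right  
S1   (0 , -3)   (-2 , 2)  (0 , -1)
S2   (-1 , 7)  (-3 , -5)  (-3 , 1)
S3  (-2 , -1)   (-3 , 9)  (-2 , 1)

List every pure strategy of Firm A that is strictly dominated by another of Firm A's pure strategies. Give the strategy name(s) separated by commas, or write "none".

S2, S3

S1 is not dominated — it holds its own against S2 at Left (0>-1); S3 at Left (0>-2).
S2 is strictly dominated by S1 (Left: 0>-1, Center: -2>-3, Right: 0>-3).
S3 is strictly dominated by S1 (Left: 0>-2, Center: -2>-3, Right: 0>-2).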